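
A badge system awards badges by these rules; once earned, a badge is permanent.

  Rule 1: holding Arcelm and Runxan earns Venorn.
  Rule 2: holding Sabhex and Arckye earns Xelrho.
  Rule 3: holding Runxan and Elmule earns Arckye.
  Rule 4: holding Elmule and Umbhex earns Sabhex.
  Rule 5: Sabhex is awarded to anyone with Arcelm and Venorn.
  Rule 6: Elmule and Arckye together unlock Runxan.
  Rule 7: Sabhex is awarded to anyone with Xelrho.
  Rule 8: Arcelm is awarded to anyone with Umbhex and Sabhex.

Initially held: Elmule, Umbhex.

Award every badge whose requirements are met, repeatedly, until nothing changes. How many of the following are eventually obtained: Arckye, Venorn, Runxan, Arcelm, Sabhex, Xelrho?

With Elmule and Umbhex, Sabhex is earned (Rule 4).
With Umbhex and Sabhex, Arcelm is earned (Rule 8).
Arckye would need Runxan and Elmule (Rule 3), but Runxan is never earned.
Venorn would need Arcelm and Runxan (Rule 1), but Runxan is never earned.
Runxan would need Elmule and Arckye (Rule 6), but Arckye is never earned.
Arcelm: reached.
Sabhex: reached.
Xelrho would need Sabhex and Arckye (Rule 2), but Arckye is never earned.
Reached: Arcelm and Sabhex — 2 of the 6.

2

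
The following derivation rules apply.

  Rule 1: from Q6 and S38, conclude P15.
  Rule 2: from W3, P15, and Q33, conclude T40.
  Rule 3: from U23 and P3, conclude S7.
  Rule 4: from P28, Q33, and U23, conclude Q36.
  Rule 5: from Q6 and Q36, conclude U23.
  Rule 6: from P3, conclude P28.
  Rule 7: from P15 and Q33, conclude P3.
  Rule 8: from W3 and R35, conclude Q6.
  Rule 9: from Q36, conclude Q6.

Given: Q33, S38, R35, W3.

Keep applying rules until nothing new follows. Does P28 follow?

From W3 and R35, Rule 8 gives Q6.
Q6 and S38 hold, so P15 follows (Rule 1).
P15 and Q33 hold, so P3 follows (Rule 7).
P3 holds, so P28 follows (Rule 6).

Yes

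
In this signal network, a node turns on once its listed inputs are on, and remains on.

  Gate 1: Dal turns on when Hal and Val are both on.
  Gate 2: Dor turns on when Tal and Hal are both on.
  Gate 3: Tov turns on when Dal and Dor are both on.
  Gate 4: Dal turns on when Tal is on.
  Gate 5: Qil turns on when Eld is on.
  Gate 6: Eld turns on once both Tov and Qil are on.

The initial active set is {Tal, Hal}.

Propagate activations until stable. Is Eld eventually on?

No

Eld would need Tov and Qil (Gate 6), but Qil never turns on.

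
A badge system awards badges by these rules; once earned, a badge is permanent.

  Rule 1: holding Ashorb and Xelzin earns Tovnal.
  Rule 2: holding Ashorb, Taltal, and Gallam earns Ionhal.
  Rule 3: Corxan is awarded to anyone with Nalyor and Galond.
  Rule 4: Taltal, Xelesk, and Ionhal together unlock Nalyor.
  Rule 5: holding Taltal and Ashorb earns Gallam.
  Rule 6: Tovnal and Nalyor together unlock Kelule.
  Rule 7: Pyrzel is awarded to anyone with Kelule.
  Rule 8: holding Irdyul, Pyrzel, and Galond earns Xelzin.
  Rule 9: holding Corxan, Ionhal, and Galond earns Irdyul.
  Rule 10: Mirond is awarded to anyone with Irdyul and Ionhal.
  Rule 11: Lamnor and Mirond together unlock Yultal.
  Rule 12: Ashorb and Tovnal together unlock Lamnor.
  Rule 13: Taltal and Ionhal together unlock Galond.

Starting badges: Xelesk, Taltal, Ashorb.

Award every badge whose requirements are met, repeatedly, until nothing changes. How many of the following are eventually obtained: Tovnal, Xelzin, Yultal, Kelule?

Tovnal would need Ashorb and Xelzin (Rule 1), but Xelzin is never earned.
Xelzin would need Irdyul, Pyrzel, and Galond (Rule 8), but Pyrzel is never earned.
Yultal would need Lamnor and Mirond (Rule 11), but Lamnor is never earned.
Kelule would need Tovnal and Nalyor (Rule 6), but Tovnal is never earned.
None of the 4 are reached.

0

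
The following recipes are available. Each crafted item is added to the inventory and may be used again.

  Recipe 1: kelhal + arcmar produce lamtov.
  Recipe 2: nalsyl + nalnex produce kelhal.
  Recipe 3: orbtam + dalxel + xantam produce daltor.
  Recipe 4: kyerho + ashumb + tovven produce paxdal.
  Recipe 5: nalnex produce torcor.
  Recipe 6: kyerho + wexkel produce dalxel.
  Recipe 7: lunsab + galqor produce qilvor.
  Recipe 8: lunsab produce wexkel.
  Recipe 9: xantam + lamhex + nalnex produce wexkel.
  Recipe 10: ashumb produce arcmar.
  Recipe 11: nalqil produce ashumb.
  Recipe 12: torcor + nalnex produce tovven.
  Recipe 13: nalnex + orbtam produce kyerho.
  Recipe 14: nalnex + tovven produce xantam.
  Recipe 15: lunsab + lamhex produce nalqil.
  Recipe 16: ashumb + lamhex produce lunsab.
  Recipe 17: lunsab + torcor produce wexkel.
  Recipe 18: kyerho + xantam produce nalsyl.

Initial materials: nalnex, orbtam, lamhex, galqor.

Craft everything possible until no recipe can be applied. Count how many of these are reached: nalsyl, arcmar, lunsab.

nalnex → torcor (Recipe 5).
nalnex + orbtam → kyerho (Recipe 13).
Using Recipe 12, torcor and nalnex make tovven.
nalnex + tovven → xantam (Recipe 14).
kyerho + xantam → nalsyl (Recipe 18).
nalsyl: reached.
arcmar would need ashumb (Recipe 10), but ashumb is never obtained.
lunsab would need ashumb and lamhex (Recipe 16), but ashumb is never obtained.
Reached: nalsyl — 1 of the 3.

1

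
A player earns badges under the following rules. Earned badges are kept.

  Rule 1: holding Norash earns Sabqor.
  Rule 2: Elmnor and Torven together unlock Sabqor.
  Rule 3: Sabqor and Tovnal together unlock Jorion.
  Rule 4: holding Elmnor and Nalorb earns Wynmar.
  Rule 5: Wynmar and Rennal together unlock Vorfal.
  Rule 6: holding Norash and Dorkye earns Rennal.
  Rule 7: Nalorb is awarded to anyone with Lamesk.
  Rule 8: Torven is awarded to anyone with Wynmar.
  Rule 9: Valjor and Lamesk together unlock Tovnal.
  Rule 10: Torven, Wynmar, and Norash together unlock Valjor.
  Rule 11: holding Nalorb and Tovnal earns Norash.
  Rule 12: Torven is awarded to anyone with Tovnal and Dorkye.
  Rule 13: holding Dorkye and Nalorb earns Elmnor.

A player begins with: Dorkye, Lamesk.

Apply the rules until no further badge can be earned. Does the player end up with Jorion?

No

Jorion would need Sabqor and Tovnal (Rule 3), but Tovnal is never earned.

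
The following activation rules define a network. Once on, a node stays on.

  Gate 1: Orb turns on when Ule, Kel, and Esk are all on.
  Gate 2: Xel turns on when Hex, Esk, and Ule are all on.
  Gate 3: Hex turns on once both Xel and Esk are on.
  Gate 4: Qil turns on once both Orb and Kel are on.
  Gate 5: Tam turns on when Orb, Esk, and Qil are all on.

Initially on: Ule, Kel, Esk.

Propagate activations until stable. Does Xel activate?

Xel would need Hex, Esk, and Ule (Gate 2), but Hex never turns on.

No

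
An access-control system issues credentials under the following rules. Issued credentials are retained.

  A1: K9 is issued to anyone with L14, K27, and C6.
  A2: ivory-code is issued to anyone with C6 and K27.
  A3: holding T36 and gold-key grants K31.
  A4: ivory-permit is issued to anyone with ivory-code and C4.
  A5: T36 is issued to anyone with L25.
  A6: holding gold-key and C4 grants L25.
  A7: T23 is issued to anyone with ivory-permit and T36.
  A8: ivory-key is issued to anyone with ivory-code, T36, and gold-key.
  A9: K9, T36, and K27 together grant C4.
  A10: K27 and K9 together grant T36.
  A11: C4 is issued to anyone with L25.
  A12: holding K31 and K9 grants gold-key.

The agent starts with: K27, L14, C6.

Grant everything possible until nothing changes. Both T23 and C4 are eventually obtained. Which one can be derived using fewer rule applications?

C4: Holding L14, K27, and C6 grants K9 (A1). Holding K27 and K9 grants T36 (A10). Holding K9, T36, and K27 grants C4 (A9). [3 rule applications]
T23: Holding L14, K27, and C6 grants K9 (A1). Holding C6 and K27 grants ivory-code (A2). Holding K27 and K9 grants T36 (A10). Holding K9, T36, and K27 grants C4 (A9). Holding ivory-code and C4 grants ivory-permit (A4). Holding ivory-permit and T36 grants T23 (A7). [6 rule applications]
C4 needs fewer.

C4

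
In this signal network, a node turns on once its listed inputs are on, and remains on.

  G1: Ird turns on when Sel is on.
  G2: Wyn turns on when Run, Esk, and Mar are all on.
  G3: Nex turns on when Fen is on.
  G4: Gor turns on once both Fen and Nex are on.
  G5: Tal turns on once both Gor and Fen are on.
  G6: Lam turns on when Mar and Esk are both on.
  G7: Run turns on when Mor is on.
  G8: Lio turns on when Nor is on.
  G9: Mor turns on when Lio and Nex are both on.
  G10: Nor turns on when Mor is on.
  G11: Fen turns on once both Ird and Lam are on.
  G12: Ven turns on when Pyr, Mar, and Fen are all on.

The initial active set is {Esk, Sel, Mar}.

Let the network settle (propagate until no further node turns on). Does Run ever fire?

Run would need Mor (G7), but Mor never turns on.

No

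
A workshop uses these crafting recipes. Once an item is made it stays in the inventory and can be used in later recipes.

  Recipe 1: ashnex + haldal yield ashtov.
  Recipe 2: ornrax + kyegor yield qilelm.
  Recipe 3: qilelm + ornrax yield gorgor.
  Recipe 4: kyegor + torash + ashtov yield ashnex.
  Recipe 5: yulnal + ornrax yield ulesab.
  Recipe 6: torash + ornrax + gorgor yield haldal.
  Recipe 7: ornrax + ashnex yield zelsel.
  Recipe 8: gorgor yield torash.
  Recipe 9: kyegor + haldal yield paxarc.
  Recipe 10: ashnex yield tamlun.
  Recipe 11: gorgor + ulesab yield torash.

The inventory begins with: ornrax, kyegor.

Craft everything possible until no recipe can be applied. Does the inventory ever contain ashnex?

No

ashnex would need kyegor, torash, and ashtov (Recipe 4), but ashtov is never obtained.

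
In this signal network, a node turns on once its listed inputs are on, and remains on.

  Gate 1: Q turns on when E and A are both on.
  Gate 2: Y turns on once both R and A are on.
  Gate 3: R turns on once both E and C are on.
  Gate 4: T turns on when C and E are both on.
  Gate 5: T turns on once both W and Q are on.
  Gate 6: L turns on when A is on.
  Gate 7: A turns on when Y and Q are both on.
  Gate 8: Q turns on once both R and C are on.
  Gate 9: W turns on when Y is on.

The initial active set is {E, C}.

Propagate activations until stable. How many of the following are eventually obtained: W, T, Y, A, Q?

2

E and C are on, so R turns on (Gate 3).
C and E are on, so T turns on (Gate 4).
Gate 8: R and C on → Q on.
W would need Y (Gate 9), but Y never turns on.
T: reached.
Y would need R and A (Gate 2), but A never turns on.
A would need Y and Q (Gate 7), but Y never turns on.
Q: reached.
Reached: T and Q — 2 of the 5.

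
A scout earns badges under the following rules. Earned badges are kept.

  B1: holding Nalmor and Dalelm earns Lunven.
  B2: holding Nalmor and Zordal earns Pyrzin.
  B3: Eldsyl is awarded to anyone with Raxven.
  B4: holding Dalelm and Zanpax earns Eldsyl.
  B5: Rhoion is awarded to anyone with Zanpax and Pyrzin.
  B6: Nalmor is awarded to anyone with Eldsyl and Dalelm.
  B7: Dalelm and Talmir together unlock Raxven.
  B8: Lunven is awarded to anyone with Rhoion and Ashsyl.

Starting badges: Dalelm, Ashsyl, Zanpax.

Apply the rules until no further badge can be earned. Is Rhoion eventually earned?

Rhoion would need Zanpax and Pyrzin (B5), but Pyrzin is never earned.

No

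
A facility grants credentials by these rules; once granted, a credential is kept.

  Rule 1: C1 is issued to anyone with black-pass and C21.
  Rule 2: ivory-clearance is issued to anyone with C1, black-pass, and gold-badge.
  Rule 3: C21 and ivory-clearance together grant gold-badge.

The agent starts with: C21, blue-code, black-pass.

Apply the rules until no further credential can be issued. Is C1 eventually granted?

Yes

Holding black-pass and C21 grants C1 (Rule 1).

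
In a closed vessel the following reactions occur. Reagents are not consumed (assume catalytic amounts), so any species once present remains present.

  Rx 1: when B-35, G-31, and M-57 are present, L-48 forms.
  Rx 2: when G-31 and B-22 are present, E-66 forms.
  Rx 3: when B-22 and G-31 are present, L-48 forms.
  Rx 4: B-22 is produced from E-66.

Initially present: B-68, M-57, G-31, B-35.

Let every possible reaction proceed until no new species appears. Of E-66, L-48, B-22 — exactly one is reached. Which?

B-35, G-31, and M-57 present → L-48 forms (Rx 1).
E-66 would need G-31 and B-22 (Rx 2), but B-22 never forms. B-22 would need E-66 (Rx 4), but E-66 never forms.

L-48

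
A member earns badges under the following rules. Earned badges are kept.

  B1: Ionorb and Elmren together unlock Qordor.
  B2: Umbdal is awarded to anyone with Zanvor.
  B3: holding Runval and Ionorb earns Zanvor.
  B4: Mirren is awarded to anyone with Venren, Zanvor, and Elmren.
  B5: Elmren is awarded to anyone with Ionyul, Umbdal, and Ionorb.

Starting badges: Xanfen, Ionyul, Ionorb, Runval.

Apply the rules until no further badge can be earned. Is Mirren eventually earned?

Mirren would need Venren, Zanvor, and Elmren (B4), but Venren is never earned.

No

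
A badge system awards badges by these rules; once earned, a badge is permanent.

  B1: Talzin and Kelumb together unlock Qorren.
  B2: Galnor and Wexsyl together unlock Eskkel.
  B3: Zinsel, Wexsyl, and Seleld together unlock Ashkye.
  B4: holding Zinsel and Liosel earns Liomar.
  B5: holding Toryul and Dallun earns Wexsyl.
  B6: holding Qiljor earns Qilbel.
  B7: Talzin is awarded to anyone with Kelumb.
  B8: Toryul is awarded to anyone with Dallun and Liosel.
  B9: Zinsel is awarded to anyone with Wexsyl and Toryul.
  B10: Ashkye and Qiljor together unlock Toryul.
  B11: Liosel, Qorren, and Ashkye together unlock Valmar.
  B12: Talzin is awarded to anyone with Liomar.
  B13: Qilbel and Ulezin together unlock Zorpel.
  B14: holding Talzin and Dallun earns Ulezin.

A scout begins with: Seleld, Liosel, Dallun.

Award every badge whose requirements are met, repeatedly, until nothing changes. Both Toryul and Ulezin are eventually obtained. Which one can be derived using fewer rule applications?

Toryul: With Dallun and Liosel, Toryul is earned (B8). [1 rule application]
Ulezin: With Dallun and Liosel, Toryul is earned (B8). With Toryul and Dallun, Wexsyl is earned (B5). With Wexsyl and Toryul, Zinsel is earned (B9). With Zinsel and Liosel, Liomar is earned (B4). With Liomar, Talzin is earned (B12). With Talzin and Dallun, Ulezin is earned (B14). [6 rule applications]
Toryul needs fewer.

Toryul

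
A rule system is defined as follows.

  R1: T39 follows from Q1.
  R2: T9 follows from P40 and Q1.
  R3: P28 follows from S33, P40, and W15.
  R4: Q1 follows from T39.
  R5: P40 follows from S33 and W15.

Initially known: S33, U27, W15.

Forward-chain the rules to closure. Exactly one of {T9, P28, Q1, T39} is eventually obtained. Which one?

From S33 and W15, R5 gives P40.
S33, P40, and W15 hold, so P28 follows (R3).
Q1 would need T39 (R4), but T39 is never established. T39 would need Q1 (R1), but Q1 is never established. T9 would need P40 and Q1 (R2), but Q1 is never established.

P28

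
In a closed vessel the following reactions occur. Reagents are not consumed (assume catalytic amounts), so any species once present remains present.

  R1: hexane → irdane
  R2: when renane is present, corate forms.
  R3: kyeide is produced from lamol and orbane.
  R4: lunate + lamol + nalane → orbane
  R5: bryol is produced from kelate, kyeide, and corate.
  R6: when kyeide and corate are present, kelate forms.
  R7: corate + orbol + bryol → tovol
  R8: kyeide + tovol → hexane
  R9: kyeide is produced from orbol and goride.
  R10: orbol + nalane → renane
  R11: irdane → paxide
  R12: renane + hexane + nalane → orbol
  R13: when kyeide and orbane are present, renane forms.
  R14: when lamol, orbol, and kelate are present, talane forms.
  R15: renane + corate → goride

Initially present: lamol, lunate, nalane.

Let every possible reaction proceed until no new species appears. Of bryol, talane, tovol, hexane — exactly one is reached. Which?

bryol

lunate, lamol, and nalane present → orbane forms (R4).
lamol and orbane present → kyeide forms (R3).
kyeide and orbane present → renane forms (R13).
renane present → corate forms (R2).
kyeide and corate present → kelate forms (R6).
kelate, kyeide, and corate present → bryol forms (R5).
tovol would need corate, orbol, and bryol (R7), but orbol never forms. talane would need lamol, orbol, and kelate (R14), but orbol never forms. hexane would need kyeide and tovol (R8), but tovol never forms.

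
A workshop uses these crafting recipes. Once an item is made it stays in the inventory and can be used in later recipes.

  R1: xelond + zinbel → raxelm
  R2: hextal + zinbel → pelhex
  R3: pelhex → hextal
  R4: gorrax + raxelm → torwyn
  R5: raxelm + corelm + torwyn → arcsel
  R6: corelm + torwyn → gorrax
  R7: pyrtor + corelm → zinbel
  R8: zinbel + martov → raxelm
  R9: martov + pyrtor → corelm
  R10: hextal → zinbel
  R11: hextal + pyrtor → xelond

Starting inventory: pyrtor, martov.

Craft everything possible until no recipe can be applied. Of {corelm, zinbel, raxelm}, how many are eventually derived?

3

Using R9, martov and pyrtor make corelm.
pyrtor + corelm → zinbel (R7).
zinbel + martov → raxelm (R8).
corelm: reached.
zinbel: reached.
raxelm: reached.
All 3 are reached.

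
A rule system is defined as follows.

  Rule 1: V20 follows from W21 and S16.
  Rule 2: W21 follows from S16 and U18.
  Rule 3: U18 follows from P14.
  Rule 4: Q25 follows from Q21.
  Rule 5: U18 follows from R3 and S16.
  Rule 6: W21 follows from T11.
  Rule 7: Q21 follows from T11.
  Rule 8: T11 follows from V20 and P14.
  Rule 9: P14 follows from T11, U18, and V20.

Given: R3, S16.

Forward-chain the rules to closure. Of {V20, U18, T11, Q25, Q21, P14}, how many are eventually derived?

2

From R3 and S16, Rule 5 gives U18.
S16 and U18 hold, so W21 follows (Rule 2).
W21 and S16 hold, so V20 follows (Rule 1).
V20: reached.
U18: reached.
T11 would need V20 and P14 (Rule 8), but P14 is never established.
Q25 would need Q21 (Rule 4), but Q21 is never established.
Q21 would need T11 (Rule 7), but T11 is never established.
P14 would need T11, U18, and V20 (Rule 9), but T11 is never established.
Reached: V20 and U18 — 2 of the 6.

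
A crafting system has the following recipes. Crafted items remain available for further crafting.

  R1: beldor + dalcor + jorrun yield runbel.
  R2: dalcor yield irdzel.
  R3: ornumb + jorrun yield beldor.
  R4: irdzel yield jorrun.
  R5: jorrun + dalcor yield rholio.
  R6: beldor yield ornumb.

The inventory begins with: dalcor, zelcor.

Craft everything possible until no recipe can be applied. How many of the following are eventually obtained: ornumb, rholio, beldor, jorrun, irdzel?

3

dalcor → irdzel (R2).
Using R4, irdzel makes jorrun.
jorrun + dalcor → rholio (R5).
ornumb would need beldor (R6), but beldor is never obtained.
rholio: reached.
beldor would need ornumb and jorrun (R3), but ornumb is never obtained.
jorrun: reached.
irdzel: reached.
Reached: rholio, jorrun, and irdzel — 3 of the 5.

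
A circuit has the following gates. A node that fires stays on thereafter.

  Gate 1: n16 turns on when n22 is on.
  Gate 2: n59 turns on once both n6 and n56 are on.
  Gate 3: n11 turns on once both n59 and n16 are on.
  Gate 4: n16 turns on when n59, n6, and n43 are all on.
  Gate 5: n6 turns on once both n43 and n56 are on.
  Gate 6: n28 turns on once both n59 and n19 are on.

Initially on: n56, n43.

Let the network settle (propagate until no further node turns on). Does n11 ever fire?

Yes

n43 and n56 are on, so n6 turns on (Gate 5).
n6 and n56 are on, so n59 turns on (Gate 2).
n59, n6, and n43 are on, so n16 turns on (Gate 4).
n59 and n16 are on, so n11 turns on (Gate 3).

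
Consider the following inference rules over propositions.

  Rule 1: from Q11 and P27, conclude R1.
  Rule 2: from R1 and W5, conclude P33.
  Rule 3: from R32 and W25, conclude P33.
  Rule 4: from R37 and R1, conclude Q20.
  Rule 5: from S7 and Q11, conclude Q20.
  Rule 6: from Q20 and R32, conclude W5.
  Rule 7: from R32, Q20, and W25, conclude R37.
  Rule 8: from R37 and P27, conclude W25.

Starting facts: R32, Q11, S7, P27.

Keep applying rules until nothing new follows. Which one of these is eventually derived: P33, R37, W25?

P33

Q11 and P27 hold, so R1 follows (Rule 1).
From S7 and Q11, Rule 5 gives Q20.
Q20 and R32 hold, so W5 follows (Rule 6).
From R1 and W5, Rule 2 gives P33.
W25 would need R37 and P27 (Rule 8), but R37 is never established. R37 would need R32, Q20, and W25 (Rule 7), but W25 is never established.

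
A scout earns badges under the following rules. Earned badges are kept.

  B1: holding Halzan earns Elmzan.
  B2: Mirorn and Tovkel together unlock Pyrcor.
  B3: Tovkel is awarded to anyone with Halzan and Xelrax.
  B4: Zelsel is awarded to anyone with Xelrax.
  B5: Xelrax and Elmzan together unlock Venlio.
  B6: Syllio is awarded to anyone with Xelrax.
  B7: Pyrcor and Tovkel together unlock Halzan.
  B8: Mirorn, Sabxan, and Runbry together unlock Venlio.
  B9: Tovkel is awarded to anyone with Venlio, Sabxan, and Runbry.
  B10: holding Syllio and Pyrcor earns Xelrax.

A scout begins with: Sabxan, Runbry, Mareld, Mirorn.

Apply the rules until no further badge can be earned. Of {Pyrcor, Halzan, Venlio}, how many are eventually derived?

With Mirorn, Sabxan, and Runbry, Venlio is earned (B8).
With Venlio, Sabxan, and Runbry, Tovkel is earned (B9).
With Mirorn and Tovkel, Pyrcor is earned (B2).
With Pyrcor and Tovkel, Halzan is earned (B7).
Pyrcor: reached.
Halzan: reached.
Venlio: reached.
All 3 are reached.

3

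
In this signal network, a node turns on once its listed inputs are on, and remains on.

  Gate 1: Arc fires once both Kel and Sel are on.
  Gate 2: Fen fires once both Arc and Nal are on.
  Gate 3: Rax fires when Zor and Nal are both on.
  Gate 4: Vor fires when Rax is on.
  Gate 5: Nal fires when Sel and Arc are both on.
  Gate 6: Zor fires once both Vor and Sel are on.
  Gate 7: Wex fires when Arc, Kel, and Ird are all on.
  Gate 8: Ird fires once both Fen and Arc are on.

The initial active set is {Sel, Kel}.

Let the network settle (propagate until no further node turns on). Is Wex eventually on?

Yes

Kel and Sel are on, so Arc fires (Gate 1).
Gate 5: Sel and Arc on → Nal on.
Arc and Nal are on, so Fen fires (Gate 2).
Fen and Arc are on, so Ird fires (Gate 8).
Gate 7: Arc, Kel, and Ird on → Wex on.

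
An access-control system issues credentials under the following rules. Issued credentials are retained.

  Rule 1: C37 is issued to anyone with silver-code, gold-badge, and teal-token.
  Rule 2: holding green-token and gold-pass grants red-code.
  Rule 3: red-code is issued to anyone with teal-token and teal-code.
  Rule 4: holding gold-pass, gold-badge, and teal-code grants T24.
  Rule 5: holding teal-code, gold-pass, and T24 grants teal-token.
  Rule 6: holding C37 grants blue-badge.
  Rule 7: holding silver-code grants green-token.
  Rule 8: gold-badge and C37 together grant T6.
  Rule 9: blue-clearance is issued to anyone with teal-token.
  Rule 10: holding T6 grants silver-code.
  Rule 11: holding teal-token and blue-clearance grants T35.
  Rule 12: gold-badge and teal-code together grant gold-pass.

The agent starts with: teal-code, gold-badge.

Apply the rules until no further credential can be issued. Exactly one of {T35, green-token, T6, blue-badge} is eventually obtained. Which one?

Holding gold-badge and teal-code grants gold-pass (Rule 12).
Holding gold-pass, gold-badge, and teal-code grants T24 (Rule 4).
Holding teal-code, gold-pass, and T24 grants teal-token (Rule 5).
Holding teal-token grants blue-clearance (Rule 9).
Holding teal-token and blue-clearance grants T35 (Rule 11).
T6 would need gold-badge and C37 (Rule 8), but C37 is never granted. blue-badge would need C37 (Rule 6), but C37 is never granted. green-token would need silver-code (Rule 7), but silver-code is never granted.

T35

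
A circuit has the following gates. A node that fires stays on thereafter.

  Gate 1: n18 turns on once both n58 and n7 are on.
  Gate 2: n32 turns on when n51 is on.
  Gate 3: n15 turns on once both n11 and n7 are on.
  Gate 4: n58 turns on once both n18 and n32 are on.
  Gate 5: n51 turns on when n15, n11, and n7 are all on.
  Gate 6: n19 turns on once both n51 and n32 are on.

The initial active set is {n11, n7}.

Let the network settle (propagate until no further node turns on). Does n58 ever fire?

No

n58 would need n18 and n32 (Gate 4), but n18 never turns on.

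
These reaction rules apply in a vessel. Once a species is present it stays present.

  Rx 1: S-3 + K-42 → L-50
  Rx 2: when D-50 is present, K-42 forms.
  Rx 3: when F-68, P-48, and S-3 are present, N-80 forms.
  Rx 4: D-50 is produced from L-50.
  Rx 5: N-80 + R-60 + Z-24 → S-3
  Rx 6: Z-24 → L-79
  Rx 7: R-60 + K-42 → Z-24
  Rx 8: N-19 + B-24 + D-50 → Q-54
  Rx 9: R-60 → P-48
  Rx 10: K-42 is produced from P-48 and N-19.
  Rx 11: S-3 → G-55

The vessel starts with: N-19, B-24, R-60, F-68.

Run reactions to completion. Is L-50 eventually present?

No

L-50 would need S-3 and K-42 (Rx 1), but S-3 never forms.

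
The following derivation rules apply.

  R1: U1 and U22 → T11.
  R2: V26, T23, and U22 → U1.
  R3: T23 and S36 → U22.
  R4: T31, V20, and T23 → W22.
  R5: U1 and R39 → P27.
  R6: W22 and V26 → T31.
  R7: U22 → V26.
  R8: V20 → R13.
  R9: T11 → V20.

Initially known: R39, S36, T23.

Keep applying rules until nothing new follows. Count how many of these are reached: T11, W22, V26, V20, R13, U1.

5

T23 and S36 hold, so U22 follows (R3).
From U22, R7 gives V26.
V26, T23, and U22 hold, so U1 follows (R2).
From U1 and U22, R1 gives T11.
From T11, R9 gives V20.
From V20, R8 gives R13.
T11: reached.
W22 would need T31, V20, and T23 (R4), but T31 is never established.
V26: reached.
V20: reached.
R13: reached.
U1: reached.
Reached: T11, V26, V20, R13, and U1 — 5 of the 6.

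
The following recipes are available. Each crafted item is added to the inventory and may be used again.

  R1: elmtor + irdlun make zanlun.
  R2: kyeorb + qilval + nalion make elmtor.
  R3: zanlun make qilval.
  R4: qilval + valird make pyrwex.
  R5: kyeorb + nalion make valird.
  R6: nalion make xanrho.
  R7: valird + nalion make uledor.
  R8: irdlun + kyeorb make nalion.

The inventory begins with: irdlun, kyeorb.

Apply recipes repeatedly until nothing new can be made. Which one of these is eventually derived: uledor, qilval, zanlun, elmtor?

uledor

irdlun + kyeorb → nalion (R8).
Using R5, kyeorb and nalion make valird.
valird + nalion → uledor (R7).
elmtor would need kyeorb, qilval, and nalion (R2), but qilval is never obtained. zanlun would need elmtor and irdlun (R1), but elmtor is never obtained. qilval would need zanlun (R3), but zanlun is never obtained.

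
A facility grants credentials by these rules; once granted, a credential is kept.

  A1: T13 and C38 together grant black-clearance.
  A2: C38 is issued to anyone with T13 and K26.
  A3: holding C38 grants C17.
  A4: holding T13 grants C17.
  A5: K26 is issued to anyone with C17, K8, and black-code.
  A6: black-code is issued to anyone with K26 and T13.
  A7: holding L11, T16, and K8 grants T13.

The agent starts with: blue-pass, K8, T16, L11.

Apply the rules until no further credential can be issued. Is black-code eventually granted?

No

black-code would need K26 and T13 (A6), but K26 is never granted.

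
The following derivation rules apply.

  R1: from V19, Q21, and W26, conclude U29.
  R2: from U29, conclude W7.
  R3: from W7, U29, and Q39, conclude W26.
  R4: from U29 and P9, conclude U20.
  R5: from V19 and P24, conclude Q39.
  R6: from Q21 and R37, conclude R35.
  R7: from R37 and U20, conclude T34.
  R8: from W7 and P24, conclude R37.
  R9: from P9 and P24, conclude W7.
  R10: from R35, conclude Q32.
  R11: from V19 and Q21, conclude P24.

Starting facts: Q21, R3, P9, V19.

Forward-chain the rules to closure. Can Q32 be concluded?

V19 and Q21 hold, so P24 follows (R11).
From P9 and P24, R9 gives W7.
W7 and P24 hold, so R37 follows (R8).
Q21 and R37 hold, so R35 follows (R6).
R35 holds, so Q32 follows (R10).

Yes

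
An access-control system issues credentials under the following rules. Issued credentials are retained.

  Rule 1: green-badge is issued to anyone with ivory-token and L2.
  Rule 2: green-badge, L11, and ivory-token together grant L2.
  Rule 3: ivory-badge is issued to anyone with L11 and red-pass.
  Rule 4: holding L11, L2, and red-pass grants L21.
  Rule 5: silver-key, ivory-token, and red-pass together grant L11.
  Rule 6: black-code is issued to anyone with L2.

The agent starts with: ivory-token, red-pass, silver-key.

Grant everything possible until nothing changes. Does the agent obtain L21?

No

L21 would need L11, L2, and red-pass (Rule 4), but L2 is never granted.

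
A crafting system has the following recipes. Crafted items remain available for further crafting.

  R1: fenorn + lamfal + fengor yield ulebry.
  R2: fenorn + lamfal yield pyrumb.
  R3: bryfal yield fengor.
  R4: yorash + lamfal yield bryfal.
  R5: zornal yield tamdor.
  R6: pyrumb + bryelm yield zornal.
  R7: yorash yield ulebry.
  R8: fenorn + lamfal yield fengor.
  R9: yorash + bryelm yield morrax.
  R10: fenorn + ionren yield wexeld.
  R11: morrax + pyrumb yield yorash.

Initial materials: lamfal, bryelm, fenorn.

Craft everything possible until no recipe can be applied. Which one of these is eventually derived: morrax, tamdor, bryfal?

tamdor

fenorn + lamfal → pyrumb (R2).
pyrumb + bryelm → zornal (R6).
Using R5, zornal makes tamdor.
morrax would need yorash and bryelm (R9), but yorash is never obtained. bryfal would need yorash and lamfal (R4), but yorash is never obtained.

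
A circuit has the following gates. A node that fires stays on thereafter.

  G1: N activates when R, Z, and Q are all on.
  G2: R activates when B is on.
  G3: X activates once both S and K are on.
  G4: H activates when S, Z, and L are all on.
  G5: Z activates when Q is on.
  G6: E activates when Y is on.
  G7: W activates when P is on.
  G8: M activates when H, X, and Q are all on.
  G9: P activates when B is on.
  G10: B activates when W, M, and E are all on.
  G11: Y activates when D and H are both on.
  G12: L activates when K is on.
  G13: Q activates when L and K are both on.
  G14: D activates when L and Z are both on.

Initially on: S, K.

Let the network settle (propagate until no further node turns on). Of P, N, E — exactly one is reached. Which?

K is on, so L activates (G12).
G13: L and K on → Q on.
Q is on, so Z activates (G5).
G14: L and Z on → D on.
S, Z, and L are on, so H activates (G4).
D and H are on, so Y activates (G11).
G6: Y on → E on.
P would need B (G9), but B never turns on. N would need R, Z, and Q (G1), but R never turns on.

E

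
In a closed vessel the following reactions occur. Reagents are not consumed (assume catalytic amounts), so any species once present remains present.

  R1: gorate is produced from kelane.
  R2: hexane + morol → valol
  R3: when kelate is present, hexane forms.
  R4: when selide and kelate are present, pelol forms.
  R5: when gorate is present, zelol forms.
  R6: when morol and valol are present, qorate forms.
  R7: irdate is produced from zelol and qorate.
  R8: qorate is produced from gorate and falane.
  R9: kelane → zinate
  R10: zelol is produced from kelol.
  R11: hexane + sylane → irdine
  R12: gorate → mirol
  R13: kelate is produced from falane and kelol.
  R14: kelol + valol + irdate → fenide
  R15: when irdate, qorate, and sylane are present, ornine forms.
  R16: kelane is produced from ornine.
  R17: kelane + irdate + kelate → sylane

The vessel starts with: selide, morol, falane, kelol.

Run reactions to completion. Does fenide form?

falane and kelol present → kelate forms (R13).
kelol present → zelol forms (R10).
kelate present → hexane forms (R3).
hexane and morol present → valol forms (R2).
morol and valol present → qorate forms (R6).
zelol and qorate present → irdate forms (R7).
kelol, valol, and irdate present → fenide forms (R14).

Yes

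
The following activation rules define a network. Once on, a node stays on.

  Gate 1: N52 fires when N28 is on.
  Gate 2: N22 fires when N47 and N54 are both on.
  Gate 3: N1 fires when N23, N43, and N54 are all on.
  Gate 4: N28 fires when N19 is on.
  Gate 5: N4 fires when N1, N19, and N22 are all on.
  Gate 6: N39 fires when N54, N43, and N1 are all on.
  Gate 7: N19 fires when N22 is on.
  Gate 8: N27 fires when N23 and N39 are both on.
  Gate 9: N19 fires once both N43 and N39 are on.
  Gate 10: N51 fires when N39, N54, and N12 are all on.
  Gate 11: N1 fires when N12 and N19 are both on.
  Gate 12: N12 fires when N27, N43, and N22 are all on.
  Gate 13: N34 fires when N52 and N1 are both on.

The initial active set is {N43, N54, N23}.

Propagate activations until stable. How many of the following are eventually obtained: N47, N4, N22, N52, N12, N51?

Gate 3: N23, N43, and N54 on → N1 on.
N54, N43, and N1 are on, so N39 fires (Gate 6).
Gate 9: N43 and N39 on → N19 on.
Gate 4: N19 on → N28 on.
Gate 1: N28 on → N52 on.
No rule produces N47, and it is not given.
N4 would need N1, N19, and N22 (Gate 5), but N22 never turns on.
N22 would need N47 and N54 (Gate 2), but N47 never turns on.
N52: reached.
N12 would need N27, N43, and N22 (Gate 12), but N22 never turns on.
N51 would need N39, N54, and N12 (Gate 10), but N12 never turns on.
Reached: N52 — 1 of the 6.

1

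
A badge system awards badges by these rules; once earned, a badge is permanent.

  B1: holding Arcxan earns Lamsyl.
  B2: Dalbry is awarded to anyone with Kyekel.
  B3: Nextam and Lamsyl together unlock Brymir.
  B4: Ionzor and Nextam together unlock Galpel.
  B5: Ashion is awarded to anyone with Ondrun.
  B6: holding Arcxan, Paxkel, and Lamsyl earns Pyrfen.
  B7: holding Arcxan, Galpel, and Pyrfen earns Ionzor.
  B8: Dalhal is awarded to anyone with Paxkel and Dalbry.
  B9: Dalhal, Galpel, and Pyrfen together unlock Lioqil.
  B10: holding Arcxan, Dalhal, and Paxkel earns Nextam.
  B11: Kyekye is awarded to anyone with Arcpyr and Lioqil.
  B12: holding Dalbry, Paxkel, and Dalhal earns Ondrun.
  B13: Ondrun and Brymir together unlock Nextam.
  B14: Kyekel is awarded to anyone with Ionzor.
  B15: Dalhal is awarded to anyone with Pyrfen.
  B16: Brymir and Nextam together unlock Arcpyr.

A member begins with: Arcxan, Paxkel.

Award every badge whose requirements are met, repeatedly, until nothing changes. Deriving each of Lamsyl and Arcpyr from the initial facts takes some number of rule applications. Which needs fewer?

Lamsyl: With Arcxan, Lamsyl is earned (B1). [1 rule application]
Arcpyr: With Arcxan, Lamsyl is earned (B1). With Arcxan, Paxkel, and Lamsyl, Pyrfen is earned (B6). With Pyrfen, Dalhal is earned (B15). With Arcxan, Dalhal, and Paxkel, Nextam is earned (B10). With Nextam and Lamsyl, Brymir is earned (B3). With Brymir and Nextam, Arcpyr is earned (B16). [6 rule applications]
Lamsyl needs fewer.

Lamsyl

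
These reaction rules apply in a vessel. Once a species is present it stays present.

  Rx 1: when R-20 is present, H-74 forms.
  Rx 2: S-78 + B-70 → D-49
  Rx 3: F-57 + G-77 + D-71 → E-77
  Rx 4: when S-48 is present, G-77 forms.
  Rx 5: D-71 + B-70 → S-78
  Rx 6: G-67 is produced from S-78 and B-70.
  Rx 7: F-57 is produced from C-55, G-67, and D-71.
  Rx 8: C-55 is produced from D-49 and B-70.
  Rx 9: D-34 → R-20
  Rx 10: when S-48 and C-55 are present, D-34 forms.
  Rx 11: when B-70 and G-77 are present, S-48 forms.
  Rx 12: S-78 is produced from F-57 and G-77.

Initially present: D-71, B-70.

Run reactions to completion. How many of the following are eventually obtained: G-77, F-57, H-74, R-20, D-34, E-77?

1

D-71 and B-70 present → S-78 forms (Rx 5).
S-78 and B-70 present → D-49 forms (Rx 2).
S-78 and B-70 present → G-67 forms (Rx 6).
D-49 and B-70 present → C-55 forms (Rx 8).
C-55, G-67, and D-71 present → F-57 forms (Rx 7).
G-77 would need S-48 (Rx 4), but S-48 never forms.
F-57: reached.
H-74 would need R-20 (Rx 1), but R-20 never forms.
R-20 would need D-34 (Rx 9), but D-34 never forms.
D-34 would need S-48 and C-55 (Rx 10), but S-48 never forms.
E-77 would need F-57, G-77, and D-71 (Rx 3), but G-77 never forms.
Reached: F-57 — 1 of the 6.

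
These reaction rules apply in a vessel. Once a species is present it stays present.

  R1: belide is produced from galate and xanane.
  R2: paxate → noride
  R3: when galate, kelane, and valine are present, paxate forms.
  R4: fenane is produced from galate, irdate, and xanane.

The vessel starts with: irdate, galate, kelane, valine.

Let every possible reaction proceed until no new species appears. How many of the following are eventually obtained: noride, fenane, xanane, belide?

1

galate, kelane, and valine present → paxate forms (R3).
paxate present → noride forms (R2).
noride: reached.
fenane would need galate, irdate, and xanane (R4), but xanane never forms.
No rule produces xanane, and it is not given.
belide would need galate and xanane (R1), but xanane never forms.
Reached: noride — 1 of the 4.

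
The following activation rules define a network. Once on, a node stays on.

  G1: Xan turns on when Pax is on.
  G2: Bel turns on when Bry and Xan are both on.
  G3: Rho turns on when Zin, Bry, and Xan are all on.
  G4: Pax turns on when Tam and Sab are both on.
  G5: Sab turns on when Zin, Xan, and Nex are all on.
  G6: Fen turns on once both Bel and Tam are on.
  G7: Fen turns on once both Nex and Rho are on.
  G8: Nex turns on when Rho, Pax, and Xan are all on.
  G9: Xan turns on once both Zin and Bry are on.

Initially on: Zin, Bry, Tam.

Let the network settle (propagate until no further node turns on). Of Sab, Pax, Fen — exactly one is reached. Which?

G9: Zin and Bry on → Xan on.
G2: Bry and Xan on → Bel on.
G6: Bel and Tam on → Fen on.
Pax would need Tam and Sab (G4), but Sab never turns on. Sab would need Zin, Xan, and Nex (G5), but Nex never turns on.

Fen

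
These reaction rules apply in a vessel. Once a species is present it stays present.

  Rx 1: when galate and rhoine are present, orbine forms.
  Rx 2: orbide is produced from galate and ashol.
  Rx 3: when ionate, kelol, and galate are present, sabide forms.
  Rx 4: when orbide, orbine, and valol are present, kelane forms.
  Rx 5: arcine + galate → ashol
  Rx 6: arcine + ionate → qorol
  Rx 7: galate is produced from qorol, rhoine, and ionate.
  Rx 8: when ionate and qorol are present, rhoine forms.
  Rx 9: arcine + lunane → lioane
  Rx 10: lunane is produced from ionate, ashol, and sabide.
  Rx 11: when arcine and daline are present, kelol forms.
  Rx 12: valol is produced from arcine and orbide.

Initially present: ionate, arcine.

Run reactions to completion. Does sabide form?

sabide would need ionate, kelol, and galate (Rx 3), but kelol never forms.

No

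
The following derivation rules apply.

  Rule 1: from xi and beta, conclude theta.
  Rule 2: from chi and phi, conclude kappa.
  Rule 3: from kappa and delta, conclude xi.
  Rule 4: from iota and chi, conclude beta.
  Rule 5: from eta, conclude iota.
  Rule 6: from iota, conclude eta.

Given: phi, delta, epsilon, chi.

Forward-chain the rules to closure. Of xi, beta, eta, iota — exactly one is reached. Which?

xi

chi and phi hold, so kappa follows (Rule 2).
From kappa and delta, Rule 3 gives xi.
eta would need iota (Rule 6), but iota is never established. beta would need iota and chi (Rule 4), but iota is never established. iota would need eta (Rule 5), but eta is never established.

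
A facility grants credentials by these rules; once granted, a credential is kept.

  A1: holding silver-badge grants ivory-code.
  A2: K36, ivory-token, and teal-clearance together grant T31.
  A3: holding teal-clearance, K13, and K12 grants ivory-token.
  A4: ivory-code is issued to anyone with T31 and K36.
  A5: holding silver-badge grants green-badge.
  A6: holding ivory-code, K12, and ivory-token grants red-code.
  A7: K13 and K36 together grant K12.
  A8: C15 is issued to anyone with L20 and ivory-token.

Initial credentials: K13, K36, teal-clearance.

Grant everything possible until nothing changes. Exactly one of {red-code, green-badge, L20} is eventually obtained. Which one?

Holding K13 and K36 grants K12 (A7).
Holding teal-clearance, K13, and K12 grants ivory-token (A3).
Holding K36, ivory-token, and teal-clearance grants T31 (A2).
Holding T31 and K36 grants ivory-code (A4).
Holding ivory-code, K12, and ivory-token grants red-code (A6).
No rule produces L20, and it is not given. green-badge would need silver-badge (A5), but silver-badge is never granted.

red-code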